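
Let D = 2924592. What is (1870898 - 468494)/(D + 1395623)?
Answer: 1402404/4320215 ≈ 0.32461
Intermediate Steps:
(1870898 - 468494)/(D + 1395623) = (1870898 - 468494)/(2924592 + 1395623) = 1402404/4320215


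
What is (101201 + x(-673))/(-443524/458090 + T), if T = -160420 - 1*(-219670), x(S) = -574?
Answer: 23048111215/13570694488 ≈ 1.6984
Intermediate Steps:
T = 59250 (T = -160420 + 219670 = 59250)
(101201 + x(-673))/(-443524/458090 + T) = (101201 - 574)/(-443524/458090 + 59250) = 100627/(-443524*1/458090 + 59250) = 100627/(-221762/229045 + 59250) = 100627/(13570694488/229045) = 100627*(229045/13570694488) = 23048111215/13570694488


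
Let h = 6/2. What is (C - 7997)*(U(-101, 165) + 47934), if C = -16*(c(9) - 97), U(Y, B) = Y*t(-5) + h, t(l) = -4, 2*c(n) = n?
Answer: -315038297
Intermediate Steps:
c(n) = n/2
h = 3 (h = 6*(1/2) = 3)
U(Y, B) = 3 - 4*Y (U(Y, B) = Y*(-4) + 3 = -4*Y + 3 = 3 - 4*Y)
C = 1480 (C = -16*((1/2)*9 - 97) = -16*(9/2 - 97) = -16*(-185/2) = 1480)
(C - 7997)*(U(-101, 165) + 47934) = (1480 - 7997)*((3 - 4*(-101)) + 47934) = -6517*((3 + 404) + 47934) = -6517*(407 + 47934) = -6517*48341 = -315038297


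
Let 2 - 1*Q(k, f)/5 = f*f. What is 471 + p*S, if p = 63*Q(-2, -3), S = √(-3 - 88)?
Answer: 471 - 2205*I*√91 ≈ 471.0 - 21034.0*I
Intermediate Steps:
Q(k, f) = 10 - 5*f² (Q(k, f) = 10 - 5*f*f = 10 - 5*f²)
S = I*√91 (S = √(-91) = I*√91 ≈ 9.5394*I)
p = -2205 (p = 63*(10 - 5*(-3)²) = 63*(10 - 5*9) = 63*(10 - 45) = 63*(-35) = -2205)
471 + p*S = 471 - 2205*I*√91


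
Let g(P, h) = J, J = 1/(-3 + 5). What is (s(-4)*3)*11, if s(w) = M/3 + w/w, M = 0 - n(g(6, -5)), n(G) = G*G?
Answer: 121/4 ≈ 30.250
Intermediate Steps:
J = ½ (J = 1/2 = ½ ≈ 0.50000)
g(P, h) = ½
n(G) = G²
M = -¼ (M = 0 - (½)² = 0 - 1*¼ = 0 - ¼ = -¼ ≈ -0.25000)
s(w) = 11/12 (s(w) = -¼/3 + w/w = -¼*⅓ + 1 = -1/12 + 1 = 11/12)
(s(-4)*3)*11 = ((11/12)*3)*11 = (11/4)*11 = 121/4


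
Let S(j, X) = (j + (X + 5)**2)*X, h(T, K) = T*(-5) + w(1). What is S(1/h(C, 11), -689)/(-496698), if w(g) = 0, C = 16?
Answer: 25788222031/39735840 ≈ 648.99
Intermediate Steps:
h(T, K) = -5*T (h(T, K) = T*(-5) + 0 = -5*T + 0 = -5*T)
S(j, X) = X*(j + (5 + X)**2) (S(j, X) = (j + (5 + X)**2)*X = X*(j + (5 + X)**2))
S(1/h(C, 11), -689)/(-496698) = -689*(1/(-5*16) + (5 - 689)**2)/(-496698) = -689*(1/(-80) + (-684)**2)*(-1/496698) = -689*(-1/80 + 467856)*(-1/496698) = -689*37428479/80*(-1/496698) = -25788222031/80*(-1/496698) = 25788222031/39735840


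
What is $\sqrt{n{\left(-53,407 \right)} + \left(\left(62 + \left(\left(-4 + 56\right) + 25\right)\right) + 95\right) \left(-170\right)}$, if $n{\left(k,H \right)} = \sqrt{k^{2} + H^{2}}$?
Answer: $\sqrt{-39780 + \sqrt{168458}} \approx 198.42 i$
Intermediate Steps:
$n{\left(k,H \right)} = \sqrt{H^{2} + k^{2}}$
$\sqrt{n{\left(-53,407 \right)} + \left(\left(62 + \left(\left(-4 + 56\right) + 25\right)\right) + 95\right) \left(-170\right)} = \sqrt{\sqrt{407^{2} + \left(-53\right)^{2}} + \left(\left(62 + \left(\left(-4 + 56\right) + 25\right)\right) + 95\right) \left(-170\right)} = \sqrt{\sqrt{165649 + 2809} + \left(\left(62 + \left(52 + 25\right)\right) + 95\right) \left(-170\right)} = \sqrt{\sqrt{168458} + \left(\left(62 + 77\right) + 95\right) \left(-170\right)} = \sqrt{\sqrt{168458} + \left(139 + 95\right) \left(-170\right)} = \sqrt{\sqrt{168458} + 234 \left(-170\right)} = \sqrt{\sqrt{168458} - 39780} = \sqrt{-39780 + \sqrt{168458}}$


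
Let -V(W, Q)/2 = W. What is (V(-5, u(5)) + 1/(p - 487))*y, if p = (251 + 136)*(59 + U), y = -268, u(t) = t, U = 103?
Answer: -166715028/62207 ≈ -2680.0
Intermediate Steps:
V(W, Q) = -2*W
p = 62694 (p = (251 + 136)*(59 + 103) = 387*162 = 62694)
(V(-5, u(5)) + 1/(p - 487))*y = (-2*(-5) + 1/(62694 - 487))*(-268) = (10 + 1/62207)*(-268) = (622071/62207)*(-268) = -166715028/62207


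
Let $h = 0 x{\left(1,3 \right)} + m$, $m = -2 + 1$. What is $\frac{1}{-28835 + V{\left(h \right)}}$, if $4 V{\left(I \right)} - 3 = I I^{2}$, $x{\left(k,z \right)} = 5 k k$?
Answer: $- \frac{2}{57669} \approx -3.4681 \cdot 10^{-5}$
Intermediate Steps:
$m = -1$
$x{\left(k,z \right)} = 5 k^{2}$
$h = -1$ ($h = 0 \cdot 5 \cdot 1^{2} - 1 = 0 \cdot 5 \cdot 1 - 1 = 0 \cdot 5 - 1 = 0 - 1 = -1$)
$V{\left(I \right)} = \frac{3}{4} + \frac{I^{3}}{4}$ ($V{\left(I \right)} = \frac{3}{4} + \frac{I I^{2}}{4} = \frac{3}{4} + \frac{I^{3}}{4}$)
$\frac{1}{-28835 + V{\left(h \right)}} = \frac{1}{-28835 + \left(\frac{3}{4} + \frac{\left(-1\right)^{3}}{4}\right)} = \frac{1}{-28835 + \left(\frac{3}{4} + \frac{1}{4} \left(-1\right)\right)} = \frac{1}{-28835 + \left(\frac{3}{4} - \frac{1}{4}\right)} = \frac{1}{-28835 + \frac{1}{2}} = \frac{1}{- \frac{57669}{2}} = - \frac{2}{57669}$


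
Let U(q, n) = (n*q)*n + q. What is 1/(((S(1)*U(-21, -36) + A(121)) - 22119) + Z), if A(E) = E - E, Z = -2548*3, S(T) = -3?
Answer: 1/51948 ≈ 1.9250e-5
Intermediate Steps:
Z = -7644
U(q, n) = q + q*n² (U(q, n) = q*n² + q = q + q*n²)
A(E) = 0
1/(((S(1)*U(-21, -36) + A(121)) - 22119) + Z) = 1/(((-(-63)*(1 + (-36)²) + 0) - 22119) - 7644) = 1/(((-(-63)*(1 + 1296) + 0) - 22119) - 7644) = 1/(((-(-63)*1297 + 0) - 22119) - 7644) = 1/(((-3*(-27237) + 0) - 22119) - 7644) = 1/(((81711 + 0) - 22119) - 7644) = 1/((81711 - 22119) - 7644) = 1/(59592 - 7644) = 1/51948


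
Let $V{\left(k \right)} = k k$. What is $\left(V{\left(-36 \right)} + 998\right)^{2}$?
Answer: $5262436$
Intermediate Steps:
$V{\left(k \right)} = k^{2}$
$\left(V{\left(-36 \right)} + 998\right)^{2} = \left(\left(-36\right)^{2} + 998\right)^{2} = \left(1296 + 998\right)^{2} = 2294^{2} = 5262436$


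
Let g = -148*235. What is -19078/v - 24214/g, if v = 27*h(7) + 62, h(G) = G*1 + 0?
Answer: -328727563/4364890 ≈ -75.312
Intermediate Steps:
h(G) = G (h(G) = G + 0 = G)
v = 251 (v = 27*7 + 62 = 189 + 62 = 251)
g = -34780
-19078/v - 24214/g = -19078/251 - 24214/(-34780) = -19078*1/251 - 24214*(-1/34780) = -19078/251 + 12107/17390 = -328727563/4364890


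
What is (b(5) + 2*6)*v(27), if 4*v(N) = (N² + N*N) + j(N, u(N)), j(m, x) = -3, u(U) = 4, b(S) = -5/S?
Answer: 16005/4 ≈ 4001.3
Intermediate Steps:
v(N) = -¾ + N²/2 (v(N) = ((N² + N*N) - 3)/4 = ((N² + N²) - 3)/4 = (2*N² - 3)/4 = (-3 + 2*N²)/4 = -¾ + N²/2)
(b(5) + 2*6)*v(27) = (-5/5 + 2*6)*(-¾ + (½)*27²) = (-5*⅕ + 12)*(-¾ + (½)*729) = (-1 + 12)*(-¾ + 729/2) = 11*(1455/4) = 16005/4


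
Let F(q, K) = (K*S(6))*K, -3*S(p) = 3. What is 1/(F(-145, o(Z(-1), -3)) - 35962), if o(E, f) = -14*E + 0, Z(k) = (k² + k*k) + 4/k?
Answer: -1/36746 ≈ -2.7214e-5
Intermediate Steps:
S(p) = -1 (S(p) = -⅓*3 = -1)
Z(k) = 2*k² + 4/k (Z(k) = (k² + k²) + 4/k = 2*k² + 4/k)
o(E, f) = -14*E
F(q, K) = -K² (F(q, K) = (K*(-1))*K = (-K)*K = -K²)
1/(F(-145, o(Z(-1), -3)) - 35962) = 1/(-(-28*(2 + (-1)³)/(-1))² - 35962) = 1/(-(-28*(-1)*(2 - 1))² - 35962) = 1/(-(-28*(-1))² - 35962) = 1/(-(-14*(-2))² - 35962) = 1/(-1*28² - 35962) = 1/(-1*784 - 35962) = 1/(-784 - 35962) = 1/(-36746) = -1/36746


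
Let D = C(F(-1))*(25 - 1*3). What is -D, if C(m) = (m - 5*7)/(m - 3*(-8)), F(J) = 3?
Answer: 704/27 ≈ 26.074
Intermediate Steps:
C(m) = (-35 + m)/(24 + m) (C(m) = (m - 35)/(m + 24) = (-35 + m)/(24 + m))
D = -704/27 (D = ((-35 + 3)/(24 + 3))*(25 - 1*3) = (-32/27)*(25 - 3) = ((1/27)*(-32))*22 = -32/27*22 = -704/27 ≈ -26.074)
-D = -1*(-704/27) = 704/27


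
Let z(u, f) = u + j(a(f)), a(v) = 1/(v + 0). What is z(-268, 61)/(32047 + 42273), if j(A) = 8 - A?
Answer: -15861/4533520 ≈ -0.0034986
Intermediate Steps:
a(v) = 1/v
z(u, f) = 8 + u - 1/f (z(u, f) = u + (8 - 1/f) = 8 + u - 1/f)
z(-268, 61)/(32047 + 42273) = (8 - 268 - 1/61)/(32047 + 42273) = (8 - 268 - 1*1/61)/74320 = (8 - 268 - 1/61)*(1/74320) = -15861/61*1/74320 = -15861/4533520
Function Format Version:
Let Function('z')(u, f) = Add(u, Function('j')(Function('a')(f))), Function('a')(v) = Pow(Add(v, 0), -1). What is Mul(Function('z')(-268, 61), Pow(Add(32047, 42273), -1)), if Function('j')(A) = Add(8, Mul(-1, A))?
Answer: Rational(-15861, 4533520) ≈ -0.0034986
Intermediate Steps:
Function('a')(v) = Pow(v, -1)
Function('z')(u, f) = Add(8, u, Mul(-1, Pow(f, -1))) (Function('z')(u, f) = Add(u, Add(8, Mul(-1, Pow(f, -1)))) = Add(8, u, Mul(-1, Pow(f, -1))))
Mul(Function('z')(-268, 61), Pow(Add(32047, 42273), -1)) = Mul(Add(8, -268, Mul(-1, Pow(61, -1))), Pow(Add(32047, 42273), -1)) = Mul(Add(8, -268, Mul(-1, Rational(1, 61))), Pow(74320, -1)) = Mul(Add(8, -268, Rational(-1, 61)), Rational(1, 74320)) = Mul(Rational(-15861, 61), Rational(1, 74320)) = Rational(-15861, 4533520)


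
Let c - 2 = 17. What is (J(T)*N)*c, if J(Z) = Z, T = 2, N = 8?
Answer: 304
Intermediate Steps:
c = 19 (c = 2 + 17 = 19)
(J(T)*N)*c = (2*8)*19 = 16*19 = 304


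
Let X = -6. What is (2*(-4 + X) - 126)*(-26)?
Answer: 3796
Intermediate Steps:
(2*(-4 + X) - 126)*(-26) = (2*(-4 - 6) - 126)*(-26) = (2*(-10) - 126)*(-26) = (-20 - 126)*(-26) = -146*(-26) = 3796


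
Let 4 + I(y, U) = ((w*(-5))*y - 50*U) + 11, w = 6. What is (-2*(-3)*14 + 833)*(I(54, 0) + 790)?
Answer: -754691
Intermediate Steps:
I(y, U) = 7 - 50*U - 30*y (I(y, U) = -4 + (((6*(-5))*y - 50*U) + 11) = -4 + ((-30*y - 50*U) + 11) = -4 + ((-50*U - 30*y) + 11) = -4 + (11 - 50*U - 30*y) = 7 - 50*U - 30*y)
(-2*(-3)*14 + 833)*(I(54, 0) + 790) = (-2*(-3)*14 + 833)*((7 - 50*0 - 30*54) + 790) = (6*14 + 833)*((7 + 0 - 1620) + 790) = (84 + 833)*(-1613 + 790) = 917*(-823) = -754691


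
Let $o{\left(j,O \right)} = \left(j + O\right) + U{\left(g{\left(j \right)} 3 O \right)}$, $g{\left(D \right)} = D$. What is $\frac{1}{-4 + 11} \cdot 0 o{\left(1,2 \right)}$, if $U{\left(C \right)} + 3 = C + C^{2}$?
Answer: $0$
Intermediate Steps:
$U{\left(C \right)} = -3 + C + C^{2}$ ($U{\left(C \right)} = -3 + \left(C + C^{2}\right) = -3 + C + C^{2}$)
$o{\left(j,O \right)} = -3 + O + j + 3 O j + 9 O^{2} j^{2}$ ($o{\left(j,O \right)} = \left(j + O\right) + \left(-3 + j 3 O + \left(j 3 O\right)^{2}\right) = \left(O + j\right) + \left(-3 + 3 j O + \left(3 j O\right)^{2}\right) = \left(O + j\right) + \left(-3 + 3 O j + \left(3 O j\right)^{2}\right) = \left(O + j\right) + \left(-3 + 3 O j + 9 O^{2} j^{2}\right) = -3 + O + j + 3 O j + 9 O^{2} j^{2}$)
$\frac{1}{-4 + 11} \cdot 0 o{\left(1,2 \right)} = \frac{1}{-4 + 11} \cdot 0 \left(-3 + 2 + 1 + 3 \cdot 2 \cdot 1 + 9 \cdot 2^{2} \cdot 1^{2}\right) = \frac{1}{7} \cdot 0 \left(-3 + 2 + 1 + 6 + 9 \cdot 4 \cdot 1\right) = \frac{1}{7} \cdot 0 \left(-3 + 2 + 1 + 6 + 36\right) = 0 \cdot 42 = 0$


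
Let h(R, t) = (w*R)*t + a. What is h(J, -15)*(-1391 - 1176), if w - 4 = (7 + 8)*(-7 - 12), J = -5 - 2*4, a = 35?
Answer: 140568920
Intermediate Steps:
J = -13 (J = -5 - 8 = -13)
w = -281 (w = 4 + (7 + 8)*(-7 - 12) = 4 + 15*(-19) = 4 - 285 = -281)
h(R, t) = 35 - 281*R*t (h(R, t) = (-281*R)*t + 35 = -281*R*t + 35 = 35 - 281*R*t)
h(J, -15)*(-1391 - 1176) = (35 - 281*(-13)*(-15))*(-1391 - 1176) = (35 - 54795)*(-2567) = -54760*(-2567) = 140568920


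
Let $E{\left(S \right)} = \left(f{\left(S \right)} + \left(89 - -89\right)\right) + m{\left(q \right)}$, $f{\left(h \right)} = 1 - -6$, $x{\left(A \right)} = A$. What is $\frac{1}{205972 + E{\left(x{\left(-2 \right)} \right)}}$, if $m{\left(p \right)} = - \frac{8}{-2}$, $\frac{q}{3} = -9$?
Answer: $\frac{1}{206161} \approx 4.8506 \cdot 10^{-6}$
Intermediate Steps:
$q = -27$ ($q = 3 \left(-9\right) = -27$)
$f{\left(h \right)} = 7$ ($f{\left(h \right)} = 1 + 6 = 7$)
$m{\left(p \right)} = 4$ ($m{\left(p \right)} = \left(-8\right) \left(- \frac{1}{2}\right) = 4$)
$E{\left(S \right)} = 189$ ($E{\left(S \right)} = \left(7 + \left(89 - -89\right)\right) + 4 = \left(7 + \left(89 + 89\right)\right) + 4 = \left(7 + 178\right) + 4 = 185 + 4 = 189$)
$\frac{1}{205972 + E{\left(x{\left(-2 \right)} \right)}} = \frac{1}{205972 + 189} = \frac{1}{206161}$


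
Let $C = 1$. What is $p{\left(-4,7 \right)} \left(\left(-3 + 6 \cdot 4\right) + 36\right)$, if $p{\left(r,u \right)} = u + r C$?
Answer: $171$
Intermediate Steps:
$p{\left(r,u \right)} = r + u$ ($p{\left(r,u \right)} = u + r 1 = u + r = r + u$)
$p{\left(-4,7 \right)} \left(\left(-3 + 6 \cdot 4\right) + 36\right) = \left(-4 + 7\right) \left(\left(-3 + 6 \cdot 4\right) + 36\right) = 3 \left(\left(-3 + 24\right) + 36\right) = 3 \left(21 + 36\right) = 3 \cdot 57 = 171$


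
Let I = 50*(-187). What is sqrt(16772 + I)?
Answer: sqrt(7422) ≈ 86.151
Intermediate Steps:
I = -9350
sqrt(16772 + I) = sqrt(16772 - 9350) = sqrt(7422)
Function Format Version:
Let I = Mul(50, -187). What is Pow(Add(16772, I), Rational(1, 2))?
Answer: Pow(7422, Rational(1, 2)) ≈ 86.151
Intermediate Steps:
I = -9350
Pow(Add(16772, I), Rational(1, 2)) = Pow(Add(16772, -9350), Rational(1, 2)) = Pow(7422, Rational(1, 2))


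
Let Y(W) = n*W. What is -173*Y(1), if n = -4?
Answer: 692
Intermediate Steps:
Y(W) = -4*W
-173*Y(1) = -(-692) = -173*(-4) = 692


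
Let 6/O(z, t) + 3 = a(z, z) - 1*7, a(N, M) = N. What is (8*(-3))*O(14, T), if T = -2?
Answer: -36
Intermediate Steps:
O(z, t) = 6/(-10 + z) (O(z, t) = 6/(-3 + (z - 1*7)) = 6/(-3 + (z - 7)) = 6/(-3 + (-7 + z)) = 6/(-10 + z))
(8*(-3))*O(14, T) = (8*(-3))*(6/(-10 + 14)) = -144/4 = -24*3/2 = -36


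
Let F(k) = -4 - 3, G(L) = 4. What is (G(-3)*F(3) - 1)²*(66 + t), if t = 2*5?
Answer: 63916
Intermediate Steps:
F(k) = -7
t = 10
(G(-3)*F(3) - 1)²*(66 + t) = (4*(-7) - 1)²*(66 + 10) = (-28 - 1)²*76 = (-29)²*76 = 841*76 = 63916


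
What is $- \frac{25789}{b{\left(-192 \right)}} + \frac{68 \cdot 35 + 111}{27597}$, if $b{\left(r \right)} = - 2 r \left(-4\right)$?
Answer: $\frac{79502801}{4709888} \approx 16.88$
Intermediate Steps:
$b{\left(r \right)} = 8 r$
$- \frac{25789}{b{\left(-192 \right)}} + \frac{68 \cdot 35 + 111}{27597} = - \frac{25789}{8 \left(-192\right)} + \frac{68 \cdot 35 + 111}{27597} = - \frac{25789}{-1536} + \left(2380 + 111\right) \frac{1}{27597} = \left(-25789\right) \left(- \frac{1}{1536}\right) + 2491 \cdot \frac{1}{27597} = \frac{25789}{1536} + \frac{2491}{27597} = \frac{79502801}{4709888}$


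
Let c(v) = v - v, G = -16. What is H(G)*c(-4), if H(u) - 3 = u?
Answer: 0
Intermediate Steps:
c(v) = 0
H(u) = 3 + u
H(G)*c(-4) = (3 - 16)*0 = -13*0 = 0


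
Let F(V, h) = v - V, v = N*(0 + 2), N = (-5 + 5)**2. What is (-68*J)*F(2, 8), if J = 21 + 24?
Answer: 6120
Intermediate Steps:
J = 45
N = 0 (N = 0**2 = 0)
v = 0 (v = 0*(0 + 2) = 0*2 = 0)
F(V, h) = -V (F(V, h) = 0 - V = -V)
(-68*J)*F(2, 8) = (-68*45)*(-1*2) = -3060*(-2) = 6120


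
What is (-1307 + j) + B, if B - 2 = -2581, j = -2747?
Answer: -6633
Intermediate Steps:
B = -2579 (B = 2 - 2581 = -2579)
(-1307 + j) + B = (-1307 - 2747) - 2579 = -4054 - 2579 = -6633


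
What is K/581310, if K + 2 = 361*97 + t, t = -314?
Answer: 11567/193770 ≈ 0.059694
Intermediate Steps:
K = 34701 (K = -2 + (361*97 - 314) = -2 + (35017 - 314) = -2 + 34703 = 34701)
K/581310 = 34701/581310 = 34701*(1/581310) = 11567/193770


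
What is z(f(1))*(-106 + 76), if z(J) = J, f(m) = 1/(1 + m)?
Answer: -15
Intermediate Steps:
z(f(1))*(-106 + 76) = (-106 + 76)/(1 + 1) = -30/2 = (½)*(-30) = -15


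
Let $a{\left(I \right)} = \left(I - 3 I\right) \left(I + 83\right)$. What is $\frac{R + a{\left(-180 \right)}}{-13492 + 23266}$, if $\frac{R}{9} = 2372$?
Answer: $- \frac{754}{543} \approx -1.3886$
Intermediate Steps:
$R = 21348$ ($R = 9 \cdot 2372 = 21348$)
$a{\left(I \right)} = - 2 I \left(83 + I\right)$
$\frac{R + a{\left(-180 \right)}}{-13492 + 23266} = \frac{21348 - - 360 \left(83 - 180\right)}{-13492 + 23266} = \frac{21348 - \left(-360\right) \left(-97\right)}{9774} = \left(21348 - 34920\right) \frac{1}{9774} = \left(-13572\right) \frac{1}{9774} = - \frac{754}{543}$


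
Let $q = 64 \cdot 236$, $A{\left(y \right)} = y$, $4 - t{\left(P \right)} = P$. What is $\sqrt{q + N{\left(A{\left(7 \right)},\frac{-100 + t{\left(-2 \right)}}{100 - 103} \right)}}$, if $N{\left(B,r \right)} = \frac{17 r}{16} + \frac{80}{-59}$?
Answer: $\frac{\sqrt{7587099690}}{708} \approx 123.03$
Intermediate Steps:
$t{\left(P \right)} = 4 - P$
$q = 15104$
$N{\left(B,r \right)} = - \frac{80}{59} + \frac{17 r}{16}$ ($N{\left(B,r \right)} = 17 r \frac{1}{16} + 80 \left(- \frac{1}{59}\right) = \frac{17 r}{16} - \frac{80}{59} = - \frac{80}{59} + \frac{17 r}{16}$)
$\sqrt{q + N{\left(A{\left(7 \right)},\frac{-100 + t{\left(-2 \right)}}{100 - 103} \right)}} = \sqrt{15104 - \left(\frac{80}{59} - \frac{17 \frac{-100 + \left(4 - -2\right)}{100 - 103}}{16}\right)} = \sqrt{15104 - \left(\frac{80}{59} - \frac{17 \frac{-100 + \left(4 + 2\right)}{-3}}{16}\right)} = \sqrt{15104 - \left(\frac{80}{59} - \frac{17 \left(-100 + 6\right) \left(- \frac{1}{3}\right)}{16}\right)} = \sqrt{15104 - \left(\frac{80}{59} - \frac{17 \left(\left(-94\right) \left(- \frac{1}{3}\right)\right)}{16}\right)} = \sqrt{15104 + \left(- \frac{80}{59} + \frac{17}{16} \cdot \frac{94}{3}\right)} = \sqrt{15104 + \left(- \frac{80}{59} + \frac{799}{24}\right)} = \sqrt{15104 + \frac{45221}{1416}} = \sqrt{\frac{21432485}{1416}} = \frac{\sqrt{7587099690}}{708}$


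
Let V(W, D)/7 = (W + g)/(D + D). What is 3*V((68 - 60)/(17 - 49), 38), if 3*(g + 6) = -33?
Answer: -1449/304 ≈ -4.7664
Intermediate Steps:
g = -17 (g = -6 + (1/3)*(-33) = -6 - 11 = -17)
V(W, D) = 7*(-17 + W)/(2*D) (V(W, D) = 7*((W - 17)/(D + D)) = 7*((-17 + W)/((2*D))) = 7*((-17 + W)*(1/(2*D))) = 7*((-17 + W)/(2*D)) = 7*(-17 + W)/(2*D))
3*V((68 - 60)/(17 - 49), 38) = 3*((7/2)*(-17 + (68 - 60)/(17 - 49))/38) = 3*((7/2)*(1/38)*(-17 + 8/(-32))) = 3*((7/2)*(1/38)*(-17 + 8*(-1/32))) = 3*((7/2)*(1/38)*(-17 - 1/4)) = 3*((7/2)*(1/38)*(-69/4)) = 3*(-483/304) = -1449/304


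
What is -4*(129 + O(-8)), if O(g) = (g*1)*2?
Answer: -452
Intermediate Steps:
O(g) = 2*g (O(g) = g*2 = 2*g)
-4*(129 + O(-8)) = -4*(129 + 2*(-8)) = -4*(129 - 16) = -4*113 = -452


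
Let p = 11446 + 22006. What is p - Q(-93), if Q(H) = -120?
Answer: 33572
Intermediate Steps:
p = 33452
p - Q(-93) = 33452 - 1*(-120) = 33452 + 120 = 33572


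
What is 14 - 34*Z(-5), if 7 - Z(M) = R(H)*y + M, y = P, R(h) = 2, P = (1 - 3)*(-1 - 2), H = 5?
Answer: 14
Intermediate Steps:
P = 6 (P = -2*(-3) = 6)
y = 6
Z(M) = -5 - M (Z(M) = 7 - (2*6 + M) = 7 - (12 + M) = 7 + (-12 - M) = -5 - M)
14 - 34*Z(-5) = 14 - 34*(-5 - 1*(-5)) = 14 - 34*(-5 + 5) = 14 - 34*0 = 14 + 0 = 14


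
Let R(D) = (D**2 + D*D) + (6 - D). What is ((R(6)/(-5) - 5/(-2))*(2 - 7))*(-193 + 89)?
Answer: -6188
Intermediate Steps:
R(D) = 6 - D + 2*D**2 (R(D) = (D**2 + D**2) + (6 - D) = 2*D**2 + (6 - D) = 6 - D + 2*D**2)
((R(6)/(-5) - 5/(-2))*(2 - 7))*(-193 + 89) = (((6 - 1*6 + 2*6**2)/(-5) - 5/(-2))*(2 - 7))*(-193 + 89) = (((6 - 6 + 2*36)*(-1/5) - 5*(-1/2))*(-5))*(-104) = (((6 - 6 + 72)*(-1/5) + 5/2)*(-5))*(-104) = ((72*(-1/5) + 5/2)*(-5))*(-104) = ((-72/5 + 5/2)*(-5))*(-104) = -119/10*(-5)*(-104) = (119/2)*(-104) = -6188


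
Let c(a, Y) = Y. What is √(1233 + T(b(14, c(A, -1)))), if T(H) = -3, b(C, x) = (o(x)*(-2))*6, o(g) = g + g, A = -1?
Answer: √1230 ≈ 35.071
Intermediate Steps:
o(g) = 2*g
b(C, x) = -24*x (b(C, x) = ((2*x)*(-2))*6 = -4*x*6 = -24*x)
√(1233 + T(b(14, c(A, -1)))) = √(1233 - 3) = √1230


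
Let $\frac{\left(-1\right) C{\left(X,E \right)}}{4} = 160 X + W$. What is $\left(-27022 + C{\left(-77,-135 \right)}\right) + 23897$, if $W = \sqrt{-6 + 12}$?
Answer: $46155 - 4 \sqrt{6} \approx 46145.0$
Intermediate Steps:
$W = \sqrt{6} \approx 2.4495$
$C{\left(X,E \right)} = - 640 X - 4 \sqrt{6}$ ($C{\left(X,E \right)} = - 4 \left(160 X + \sqrt{6}\right) = - 4 \left(\sqrt{6} + 160 X\right) = - 640 X - 4 \sqrt{6}$)
$\left(-27022 + C{\left(-77,-135 \right)}\right) + 23897 = \left(-27022 - \left(-49280 + 4 \sqrt{6}\right)\right) + 23897 = \left(-27022 + \left(49280 - 4 \sqrt{6}\right)\right) + 23897 = \left(22258 - 4 \sqrt{6}\right) + 23897 = 46155 - 4 \sqrt{6}$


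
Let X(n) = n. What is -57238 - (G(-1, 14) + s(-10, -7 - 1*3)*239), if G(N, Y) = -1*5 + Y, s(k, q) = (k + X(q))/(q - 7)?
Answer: -977979/17 ≈ -57528.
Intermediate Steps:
s(k, q) = (k + q)/(-7 + q) (s(k, q) = (k + q)/(q - 7) = (k + q)/(-7 + q))
G(N, Y) = -5 + Y
-57238 - (G(-1, 14) + s(-10, -7 - 1*3)*239) = -57238 - ((-5 + 14) + ((-10 + (-7 - 1*3))/(-7 + (-7 - 1*3)))*239) = -57238 - (9 + ((-10 + (-7 - 3))/(-7 + (-7 - 3)))*239) = -57238 - (9 + ((-10 - 10)/(-7 - 10))*239) = -57238 - (9 + (-20/(-17))*239) = -57238 - (9 - 1/17*(-20)*239) = -57238 - (9 + (20/17)*239) = -57238 - (9 + 4780/17) = -57238 - 1*4933/17 = -57238 - 4933/17 = -977979/17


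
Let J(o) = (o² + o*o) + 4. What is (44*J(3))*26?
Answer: 25168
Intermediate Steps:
J(o) = 4 + 2*o² (J(o) = (o² + o²) + 4 = 2*o² + 4 = 4 + 2*o²)
(44*J(3))*26 = (44*(4 + 2*3²))*26 = (44*(4 + 2*9))*26 = (44*(4 + 18))*26 = (44*22)*26 = 968*26 = 25168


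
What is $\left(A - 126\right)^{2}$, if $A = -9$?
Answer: $18225$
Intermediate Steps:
$\left(A - 126\right)^{2} = \left(-9 - 126\right)^{2} = \left(-135\right)^{2} = 18225$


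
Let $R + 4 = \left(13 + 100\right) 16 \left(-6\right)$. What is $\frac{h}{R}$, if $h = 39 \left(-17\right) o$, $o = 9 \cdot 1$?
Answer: $\frac{5967}{10852} \approx 0.54985$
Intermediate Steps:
$o = 9$
$R = -10852$ ($R = -4 + \left(13 + 100\right) 16 \left(-6\right) = -4 + 113 \left(-96\right) = -4 - 10848 = -10852$)
$h = -5967$ ($h = 39 \left(-17\right) 9 = \left(-663\right) 9 = -5967$)
$\frac{h}{R} = - \frac{5967}{-10852} = \left(-5967\right) \left(- \frac{1}{10852}\right) = \frac{5967}{10852}$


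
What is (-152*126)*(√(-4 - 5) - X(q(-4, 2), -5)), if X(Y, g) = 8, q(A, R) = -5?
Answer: 153216 - 57456*I ≈ 1.5322e+5 - 57456.0*I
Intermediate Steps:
(-152*126)*(√(-4 - 5) - X(q(-4, 2), -5)) = (-152*126)*(√(-4 - 5) - 1*8) = -19152*(√(-9) - 8) = -19152*(3*I - 8) = -19152*(-8 + 3*I) = 153216 - 57456*I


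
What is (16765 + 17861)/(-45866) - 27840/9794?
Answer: -404009121/112302901 ≈ -3.5975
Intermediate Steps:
(16765 + 17861)/(-45866) - 27840/9794 = 34626*(-1/45866) - 27840*1/9794 = -17313/22933 - 13920/4897 = -404009121/112302901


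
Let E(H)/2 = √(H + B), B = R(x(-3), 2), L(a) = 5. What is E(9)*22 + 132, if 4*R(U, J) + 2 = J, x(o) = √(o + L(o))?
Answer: 264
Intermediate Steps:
x(o) = √(5 + o) (x(o) = √(o + 5) = √(5 + o))
R(U, J) = -½ + J/4
B = 0 (B = -½ + (¼)*2 = -½ + ½ = 0)
E(H) = 2*√H (E(H) = 2*√(H + 0) = 2*√H)
E(9)*22 + 132 = (2*√9)*22 + 132 = (2*3)*22 + 132 = 6*22 + 132 = 132 + 132 = 264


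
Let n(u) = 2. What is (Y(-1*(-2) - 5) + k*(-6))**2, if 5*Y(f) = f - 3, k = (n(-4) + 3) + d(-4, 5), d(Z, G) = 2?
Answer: 46656/25 ≈ 1866.2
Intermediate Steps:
k = 7 (k = (2 + 3) + 2 = 5 + 2 = 7)
Y(f) = -3/5 + f/5 (Y(f) = (f - 3)/5 = (-3 + f)/5 = -3/5 + f/5)
(Y(-1*(-2) - 5) + k*(-6))**2 = ((-3/5 + (-1*(-2) - 5)/5) + 7*(-6))**2 = ((-3/5 + (2 - 5)/5) - 42)**2 = ((-3/5 + (1/5)*(-3)) - 42)**2 = ((-3/5 - 3/5) - 42)**2 = (-6/5 - 42)**2 = (-216/5)**2 = 46656/25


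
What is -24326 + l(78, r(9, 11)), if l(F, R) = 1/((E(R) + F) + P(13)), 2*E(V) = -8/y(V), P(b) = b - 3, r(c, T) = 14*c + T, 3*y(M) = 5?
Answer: -10411523/428 ≈ -24326.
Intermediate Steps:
y(M) = 5/3 (y(M) = (1/3)*5 = 5/3)
r(c, T) = T + 14*c
P(b) = -3 + b
E(V) = -12/5 (E(V) = (-8/5/3)/2 = (-8*3/5)/2 = (1/2)*(-24/5) = -12/5)
l(F, R) = 1/(38/5 + F) (l(F, R) = 1/((-12/5 + F) + (-3 + 13)) = 1/((-12/5 + F) + 10) = 1/(38/5 + F))
-24326 + l(78, r(9, 11)) = -24326 + 5/(38 + 5*78) = -24326 + 5/(38 + 390) = -24326 + 5/428 = -10411523/428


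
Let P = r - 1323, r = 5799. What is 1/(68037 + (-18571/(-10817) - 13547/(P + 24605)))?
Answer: 314569177/21402736620901 ≈ 1.4698e-5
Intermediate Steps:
P = 4476 (P = 5799 - 1323 = 4476)
1/(68037 + (-18571/(-10817) - 13547/(P + 24605))) = 1/(68037 + (-18571/(-10817) - 13547/(4476 + 24605))) = 1/(68037 + (-18571*(-1/10817) - 13547/29081)) = 1/(68037 + (18571/10817 - 13547*1/29081)) = 1/(68037 + (18571/10817 - 13547/29081)) = 1/(68037 + 393525352/314569177) = 1/(21402736620901/314569177) = 314569177/21402736620901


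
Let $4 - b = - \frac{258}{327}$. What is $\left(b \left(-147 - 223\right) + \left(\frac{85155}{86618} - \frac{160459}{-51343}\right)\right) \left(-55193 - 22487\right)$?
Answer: $\frac{4754826641060164040}{34624846369} \approx 1.3732 \cdot 10^{8}$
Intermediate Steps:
$b = \frac{522}{109}$ ($b = 4 - - \frac{258}{327} = 4 - \left(-258\right) \frac{1}{327} = 4 - - \frac{86}{109} = 4 + \frac{86}{109} = \frac{522}{109} \approx 4.789$)
$\left(b \left(-147 - 223\right) + \left(\frac{85155}{86618} - \frac{160459}{-51343}\right)\right) \left(-55193 - 22487\right) = \left(\frac{522 \left(-147 - 223\right)}{109} + \left(\frac{85155}{86618} - \frac{160459}{-51343}\right)\right) \left(-55193 - 22487\right) = \left(\frac{522}{109} \left(-370\right) + \left(85155 \cdot \frac{1}{86618} - - \frac{160459}{51343}\right)\right) \left(-77680\right) = \left(- \frac{193140}{109} + \left(\frac{12165}{12374} + \frac{160459}{51343}\right)\right) \left(-77680\right) = \left(- \frac{193140}{109} + \frac{2610107261}{635318282}\right) \left(-77680\right) = \left(- \frac{122420871294031}{69249692738}\right) \left(-77680\right) = \frac{4754826641060164040}{34624846369}$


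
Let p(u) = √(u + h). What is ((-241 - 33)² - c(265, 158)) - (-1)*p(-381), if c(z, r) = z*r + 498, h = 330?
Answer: 32708 + I*√51 ≈ 32708.0 + 7.1414*I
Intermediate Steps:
c(z, r) = 498 + r*z (c(z, r) = r*z + 498 = 498 + r*z)
p(u) = √(330 + u) (p(u) = √(u + 330) = √(330 + u))
((-241 - 33)² - c(265, 158)) - (-1)*p(-381) = ((-241 - 33)² - (498 + 158*265)) - (-1)*√(330 - 381) = ((-274)² - (498 + 41870)) - (-1)*√(-51) = (75076 - 1*42368) - (-1)*I*√51 = (75076 - 42368) - (-1)*I*√51 = 32708 + I*√51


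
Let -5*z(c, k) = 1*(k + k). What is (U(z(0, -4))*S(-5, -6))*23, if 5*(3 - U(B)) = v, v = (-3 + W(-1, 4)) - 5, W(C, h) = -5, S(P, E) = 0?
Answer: 0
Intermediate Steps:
z(c, k) = -2*k/5 (z(c, k) = -(k + k)/5 = -2*k/5)
v = -13 (v = (-3 - 5) - 5 = -8 - 5 = -13)
U(B) = 28/5 (U(B) = 3 - 1/5*(-13) = 3 + 13/5 = 28/5)
(U(z(0, -4))*S(-5, -6))*23 = ((28/5)*0)*23 = 0*23 = 0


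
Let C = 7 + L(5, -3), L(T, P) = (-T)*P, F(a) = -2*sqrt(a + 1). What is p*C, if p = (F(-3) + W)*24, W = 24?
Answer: 12672 - 1056*I*sqrt(2) ≈ 12672.0 - 1493.4*I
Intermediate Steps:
F(a) = -2*sqrt(1 + a)
L(T, P) = -P*T
p = 576 - 48*I*sqrt(2) (p = (-2*sqrt(1 - 3) + 24)*24 = (-2*I*sqrt(2) + 24)*24 = (24 - 2*I*sqrt(2))*24 = 576 - 48*I*sqrt(2) ≈ 576.0 - 67.882*I)
C = 22 (C = 7 - 1*(-3)*5 = 7 + 15 = 22)
p*C = (576 - 48*I*sqrt(2))*22 = 12672 - 1056*I*sqrt(2)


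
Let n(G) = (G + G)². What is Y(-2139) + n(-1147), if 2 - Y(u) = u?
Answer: 5264577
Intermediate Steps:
Y(u) = 2 - u
n(G) = 4*G² (n(G) = (2*G)² = 4*G²)
Y(-2139) + n(-1147) = (2 - 1*(-2139)) + 4*(-1147)² = (2 + 2139) + 4*1315609 = 2141 + 5262436 = 5264577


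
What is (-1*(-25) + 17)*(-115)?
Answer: -4830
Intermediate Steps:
(-1*(-25) + 17)*(-115) = (25 + 17)*(-115) = 42*(-115) = -4830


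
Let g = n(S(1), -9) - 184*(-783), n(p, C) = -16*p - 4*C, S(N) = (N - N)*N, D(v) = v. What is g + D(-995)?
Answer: 143113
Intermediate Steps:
S(N) = 0 (S(N) = 0*N = 0)
g = 144108 (g = (-16*0 - 4*(-9)) - 184*(-783) = (0 + 36) + 144072 = 36 + 144072 = 144108)
g + D(-995) = 144108 - 995 = 143113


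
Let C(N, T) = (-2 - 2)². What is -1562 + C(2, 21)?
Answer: -1546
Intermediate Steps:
C(N, T) = 16 (C(N, T) = (-4)² = 16)
-1562 + C(2, 21) = -1562 + 16 = -1546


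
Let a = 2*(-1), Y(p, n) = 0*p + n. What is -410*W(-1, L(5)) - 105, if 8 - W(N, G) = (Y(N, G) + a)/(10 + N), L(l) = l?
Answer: -9745/3 ≈ -3248.3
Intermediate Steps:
Y(p, n) = n (Y(p, n) = 0 + n = n)
a = -2
W(N, G) = 8 - (-2 + G)/(10 + N) (W(N, G) = 8 - (G - 2)/(10 + N) = 8 - (-2 + G)/(10 + N))
-410*W(-1, L(5)) - 105 = -410*(82 - 1*5 + 8*(-1))/(10 - 1) - 105 = -410*(82 - 5 - 8)/9 - 105 = -410*69/9 - 105 = -410*23/3 - 105 = -9430/3 - 105 = -9745/3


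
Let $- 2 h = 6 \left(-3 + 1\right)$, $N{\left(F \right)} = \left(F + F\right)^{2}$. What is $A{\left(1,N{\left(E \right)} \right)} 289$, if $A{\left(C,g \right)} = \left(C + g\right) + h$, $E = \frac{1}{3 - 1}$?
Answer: $2312$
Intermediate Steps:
$E = \frac{1}{2} \approx 0.5$
$N{\left(F \right)} = 4 F^{2}$ ($N{\left(F \right)} = \left(2 F\right)^{2} = 4 F^{2}$)
$h = 6$ ($h = - \frac{6 \left(-3 + 1\right)}{2} = - \frac{6 \left(-2\right)}{2} = \left(- \frac{1}{2}\right) \left(-12\right) = 6$)
$A{\left(C,g \right)} = 6 + C + g$ ($A{\left(C,g \right)} = \left(C + g\right) + 6 = 6 + C + g$)
$A{\left(1,N{\left(E \right)} \right)} 289 = \left(6 + 1 + \frac{4}{4}\right) 289 = \left(6 + 1 + 4 \cdot \frac{1}{4}\right) 289 = \left(6 + 1 + 1\right) 289 = 8 \cdot 289 = 2312$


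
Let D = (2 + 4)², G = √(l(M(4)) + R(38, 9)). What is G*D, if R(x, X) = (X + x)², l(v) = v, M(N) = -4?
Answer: 756*√5 ≈ 1690.5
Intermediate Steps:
G = 21*√5 (G = √(-4 + (9 + 38)²) = √(-4 + 47²) = √(-4 + 2209) = √2205 = 21*√5 ≈ 46.957)
D = 36 (D = 6² = 36)
G*D = (21*√5)*36 = 756*√5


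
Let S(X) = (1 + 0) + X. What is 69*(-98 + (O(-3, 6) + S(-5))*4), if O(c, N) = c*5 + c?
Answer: -12834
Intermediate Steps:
O(c, N) = 6*c (O(c, N) = 5*c + c = 6*c)
S(X) = 1 + X
69*(-98 + (O(-3, 6) + S(-5))*4) = 69*(-98 + (6*(-3) + (1 - 5))*4) = 69*(-98 + (-18 - 4)*4) = 69*(-98 - 22*4) = 69*(-98 - 88) = 69*(-186) = -12834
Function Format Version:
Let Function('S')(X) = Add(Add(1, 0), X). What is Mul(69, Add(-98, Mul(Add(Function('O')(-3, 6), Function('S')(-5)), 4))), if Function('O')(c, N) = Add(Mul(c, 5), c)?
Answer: -12834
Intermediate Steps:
Function('O')(c, N) = Mul(6, c) (Function('O')(c, N) = Add(Mul(5, c), c) = Mul(6, c))
Function('S')(X) = Add(1, X)
Mul(69, Add(-98, Mul(Add(Function('O')(-3, 6), Function('S')(-5)), 4))) = Mul(69, Add(-98, Mul(Add(Mul(6, -3), Add(1, -5)), 4))) = Mul(69, Add(-98, Mul(Add(-18, -4), 4))) = Mul(69, Add(-98, Mul(-22, 4))) = Mul(69, Add(-98, -88)) = Mul(69, -186) = -12834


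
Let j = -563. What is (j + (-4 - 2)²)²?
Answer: 277729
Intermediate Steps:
(j + (-4 - 2)²)² = (-563 + (-4 - 2)²)² = (-563 + (-6)²)² = (-563 + 36)² = (-527)² = 277729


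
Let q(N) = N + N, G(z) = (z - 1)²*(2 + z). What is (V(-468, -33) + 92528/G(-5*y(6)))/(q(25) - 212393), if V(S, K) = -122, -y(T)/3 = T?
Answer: 22203194/38685284769 ≈ 0.00057394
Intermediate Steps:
y(T) = -3*T
G(z) = (-1 + z)²*(2 + z)
q(N) = 2*N
(V(-468, -33) + 92528/G(-5*y(6)))/(q(25) - 212393) = (-122 + 92528/(((-1 - (-15)*6)²*(2 - (-15)*6))))/(2*25 - 212393) = (-122 + 92528/(((-1 - 5*(-18))²*(2 - 5*(-18)))))/(50 - 212393) = (-122 + 92528/(((-1 + 90)²*(2 + 90))))/(-212343) = (-122 + 92528/((89²*92)))*(-1/212343) = (-122 + 92528/((7921*92)))*(-1/212343) = (-122 + 92528/728732)*(-1/212343) = (-122 + 92528*(1/728732))*(-1/212343) = (-122 + 23132/182183)*(-1/212343) = -22203194/182183*(-1/212343) = 22203194/38685284769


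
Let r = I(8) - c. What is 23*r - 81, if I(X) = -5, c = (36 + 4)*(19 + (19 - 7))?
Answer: -28716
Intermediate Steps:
c = 1240 (c = 40*(19 + 12) = 40*31 = 1240)
r = -1245 (r = -5 - 1*1240 = -5 - 1240 = -1245)
23*r - 81 = 23*(-1245) - 81 = -28635 - 81 = -28716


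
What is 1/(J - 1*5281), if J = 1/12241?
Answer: -12241/64644720 ≈ -0.00018936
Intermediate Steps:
J = 1/12241 ≈ 8.1693e-5
1/(J - 1*5281) = 1/(1/12241 - 1*5281) = 1/(1/12241 - 5281) = 1/(-64644720/12241) = -12241/64644720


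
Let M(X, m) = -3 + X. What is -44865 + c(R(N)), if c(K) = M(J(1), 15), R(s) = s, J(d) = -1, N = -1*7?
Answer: -44869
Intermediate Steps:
N = -7
c(K) = -4 (c(K) = -3 - 1 = -4)
-44865 + c(R(N)) = -44865 - 4 = -44869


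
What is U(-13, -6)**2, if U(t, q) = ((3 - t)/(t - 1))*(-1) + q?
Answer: 1156/49 ≈ 23.592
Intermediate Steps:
U(t, q) = q - (3 - t)/(-1 + t) (U(t, q) = ((3 - t)/(-1 + t))*(-1) + q = -(3 - t)/(-1 + t) + q = q - (3 - t)/(-1 + t))
U(-13, -6)**2 = ((-3 - 13 - 1*(-6) - 6*(-13))/(-1 - 13))**2 = ((-3 - 13 + 6 + 78)/(-14))**2 = (-1/14*68)**2 = (-34/7)**2 = 1156/49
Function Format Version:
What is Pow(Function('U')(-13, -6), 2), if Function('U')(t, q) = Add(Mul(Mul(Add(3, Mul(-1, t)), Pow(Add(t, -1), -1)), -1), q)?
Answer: Rational(1156, 49) ≈ 23.592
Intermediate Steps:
Function('U')(t, q) = Add(q, Mul(-1, Pow(Add(-1, t), -1), Add(3, Mul(-1, t)))) (Function('U')(t, q) = Add(Mul(Mul(Add(3, Mul(-1, t)), Pow(Add(-1, t), -1)), -1), q) = Add(Mul(Mul(Pow(Add(-1, t), -1), Add(3, Mul(-1, t))), -1), q) = Add(Mul(-1, Pow(Add(-1, t), -1), Add(3, Mul(-1, t))), q) = Add(q, Mul(-1, Pow(Add(-1, t), -1), Add(3, Mul(-1, t)))))
Pow(Function('U')(-13, -6), 2) = Pow(Mul(Pow(Add(-1, -13), -1), Add(-3, -13, Mul(-1, -6), Mul(-6, -13))), 2) = Pow(Mul(Pow(-14, -1), Add(-3, -13, 6, 78)), 2) = Pow(Mul(Rational(-1, 14), 68), 2) = Pow(Rational(-34, 7), 2) = Rational(1156, 49)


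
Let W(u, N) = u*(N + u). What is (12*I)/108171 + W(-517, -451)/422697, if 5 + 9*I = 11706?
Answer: 5520860252/4156687017 ≈ 1.3282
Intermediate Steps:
I = 11701/9 (I = -5/9 + (⅑)*11706 = -5/9 + 3902/3 = 11701/9 ≈ 1300.1)
(12*I)/108171 + W(-517, -451)/422697 = (12*(11701/9))/108171 - 517*(-451 - 517)/422697 = (46804/3)*(1/108171) - 517*(-968)*(1/422697) = 46804/324513 + 500456*(1/422697) = 46804/324513 + 45496/38427 = 5520860252/4156687017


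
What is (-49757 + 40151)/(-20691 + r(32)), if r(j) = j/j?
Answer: 4803/10345 ≈ 0.46428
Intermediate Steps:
r(j) = 1
(-49757 + 40151)/(-20691 + r(32)) = (-49757 + 40151)/(-20691 + 1) = -9606/(-20690) = -9606*(-1/20690) = 4803/10345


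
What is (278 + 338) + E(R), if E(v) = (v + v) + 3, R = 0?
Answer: 619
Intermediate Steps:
E(v) = 3 + 2*v (E(v) = 2*v + 3 = 3 + 2*v)
(278 + 338) + E(R) = (278 + 338) + (3 + 2*0) = 616 + (3 + 0) = 616 + 3 = 619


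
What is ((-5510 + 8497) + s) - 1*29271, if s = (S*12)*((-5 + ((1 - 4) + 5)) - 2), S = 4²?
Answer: -27244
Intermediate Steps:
S = 16
s = -960 (s = (16*12)*((-5 + ((1 - 4) + 5)) - 2) = 192*((-5 + (-3 + 5)) - 2) = 192*((-5 + 2) - 2) = 192*(-3 - 2) = 192*(-5) = -960)
((-5510 + 8497) + s) - 1*29271 = ((-5510 + 8497) - 960) - 1*29271 = (2987 - 960) - 29271 = 2027 - 29271 = -27244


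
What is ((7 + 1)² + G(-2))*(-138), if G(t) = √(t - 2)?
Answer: -8832 - 276*I ≈ -8832.0 - 276.0*I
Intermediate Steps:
G(t) = √(-2 + t)
((7 + 1)² + G(-2))*(-138) = ((7 + 1)² + √(-2 - 2))*(-138) = (8² + √(-4))*(-138) = (64 + 2*I)*(-138) = -8832 - 276*I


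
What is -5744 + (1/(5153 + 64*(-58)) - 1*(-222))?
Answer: -7957201/1441 ≈ -5522.0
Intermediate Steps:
-5744 + (1/(5153 + 64*(-58)) - 1*(-222)) = -5744 + (1/(5153 - 3712) + 222) = -5744 + (1/1441 + 222) = -5744 + 319903/1441 = -7957201/1441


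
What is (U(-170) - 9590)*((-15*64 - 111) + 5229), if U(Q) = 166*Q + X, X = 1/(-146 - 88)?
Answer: -2043781971/13 ≈ -1.5721e+8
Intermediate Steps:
X = -1/234 (X = 1/(-234) = -1/234 ≈ -0.0042735)
U(Q) = -1/234 + 166*Q (U(Q) = 166*Q - 1/234 = -1/234 + 166*Q)
(U(-170) - 9590)*((-15*64 - 111) + 5229) = ((-1/234 + 166*(-170)) - 9590)*((-15*64 - 111) + 5229) = ((-1/234 - 28220) - 9590)*((-960 - 111) + 5229) = (-6603481/234 - 9590)*(-1071 + 5229) = -8847541/234*4158 = -2043781971/13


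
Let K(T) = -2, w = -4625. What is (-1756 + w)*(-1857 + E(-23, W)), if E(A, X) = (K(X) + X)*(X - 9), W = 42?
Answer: 3426597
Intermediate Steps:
E(A, X) = (-9 + X)*(-2 + X) (E(A, X) = (-2 + X)*(X - 9) = (-2 + X)*(-9 + X) = (-9 + X)*(-2 + X))
(-1756 + w)*(-1857 + E(-23, W)) = (-1756 - 4625)*(-1857 + (18 + 42**2 - 11*42)) = -6381*(-1857 + (18 + 1764 - 462)) = -6381*(-1857 + 1320) = -6381*(-537) = 3426597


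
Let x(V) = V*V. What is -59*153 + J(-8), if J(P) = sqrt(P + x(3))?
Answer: -9026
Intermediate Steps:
x(V) = V**2
J(P) = sqrt(9 + P) (J(P) = sqrt(P + 3**2) = sqrt(P + 9) = sqrt(9 + P))
-59*153 + J(-8) = -59*153 + sqrt(9 - 8) = -9027 + sqrt(1) = -9027 + 1 = -9026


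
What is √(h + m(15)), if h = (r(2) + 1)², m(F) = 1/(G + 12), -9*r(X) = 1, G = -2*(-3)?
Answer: √274/18 ≈ 0.91961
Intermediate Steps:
G = 6
r(X) = -⅑ (r(X) = -⅑*1 = -⅑)
m(F) = 1/18 (m(F) = 1/(6 + 12) = 1/18)
h = 64/81 (h = (-⅑ + 1)² = (8/9)² = 64/81 ≈ 0.79012)
√(h + m(15)) = √(64/81 + 1/18) = √(137/162) = √274/18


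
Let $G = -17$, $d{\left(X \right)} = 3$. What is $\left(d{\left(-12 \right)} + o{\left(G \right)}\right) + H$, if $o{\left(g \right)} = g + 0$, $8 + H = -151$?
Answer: $-173$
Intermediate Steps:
$H = -159$ ($H = -8 - 151 = -159$)
$o{\left(g \right)} = g$
$\left(d{\left(-12 \right)} + o{\left(G \right)}\right) + H = \left(3 - 17\right) - 159 = -14 - 159 = -173$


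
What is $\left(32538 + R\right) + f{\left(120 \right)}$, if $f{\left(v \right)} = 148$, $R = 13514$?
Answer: $46200$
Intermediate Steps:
$\left(32538 + R\right) + f{\left(120 \right)} = \left(32538 + 13514\right) + 148 = 46052 + 148 = 46200$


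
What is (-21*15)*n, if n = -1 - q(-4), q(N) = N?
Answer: -945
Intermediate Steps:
n = 3 (n = -1 - 1*(-4) = -1 + 4 = 3)
(-21*15)*n = -21*15*3 = -315*3 = -945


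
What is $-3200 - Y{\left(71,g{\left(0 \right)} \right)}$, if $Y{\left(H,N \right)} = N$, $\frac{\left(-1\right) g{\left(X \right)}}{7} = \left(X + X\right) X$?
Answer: $-3200$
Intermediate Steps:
$g{\left(X \right)} = - 14 X^{2}$ ($g{\left(X \right)} = - 7 \left(X + X\right) X = - 7 \cdot 2 X X = - 7 \cdot 2 X^{2} = - 14 X^{2}$)
$-3200 - Y{\left(71,g{\left(0 \right)} \right)} = -3200 - - 14 \cdot 0^{2} = -3200 - \left(-14\right) 0 = -3200 - 0 = -3200 + 0 = -3200$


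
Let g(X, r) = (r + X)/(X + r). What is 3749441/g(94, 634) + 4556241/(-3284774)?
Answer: 12316061755093/3284774 ≈ 3.7494e+6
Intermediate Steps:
g(X, r) = 1 (g(X, r) = (X + r)/(X + r) = 1)
3749441/g(94, 634) + 4556241/(-3284774) = 3749441/1 + 4556241/(-3284774) = 3749441*1 + 4556241*(-1/3284774) = 3749441 - 4556241/3284774 = 12316061755093/3284774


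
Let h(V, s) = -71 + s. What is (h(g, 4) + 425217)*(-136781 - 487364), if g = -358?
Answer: -265355246750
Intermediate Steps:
(h(g, 4) + 425217)*(-136781 - 487364) = ((-71 + 4) + 425217)*(-136781 - 487364) = (-67 + 425217)*(-624145) = 425150*(-624145) = -265355246750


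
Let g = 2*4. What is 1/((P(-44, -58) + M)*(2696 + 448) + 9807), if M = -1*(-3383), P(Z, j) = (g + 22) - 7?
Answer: 1/10718271 ≈ 9.3299e-8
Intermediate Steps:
g = 8
P(Z, j) = 23 (P(Z, j) = (8 + 22) - 7 = 30 - 7 = 23)
M = 3383
1/((P(-44, -58) + M)*(2696 + 448) + 9807) = 1/((23 + 3383)*(2696 + 448) + 9807) = 1/(3406*3144 + 9807) = 1/(10708464 + 9807) = 1/10718271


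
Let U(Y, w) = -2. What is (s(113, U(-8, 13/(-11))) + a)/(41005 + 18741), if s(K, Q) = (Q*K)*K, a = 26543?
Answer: 1005/59746 ≈ 0.016821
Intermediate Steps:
s(K, Q) = Q*K² (s(K, Q) = (K*Q)*K = Q*K²)
(s(113, U(-8, 13/(-11))) + a)/(41005 + 18741) = (-2*113² + 26543)/(41005 + 18741) = (-2*12769 + 26543)/59746 = (-25538 + 26543)*(1/59746) = 1005*(1/59746) = 1005/59746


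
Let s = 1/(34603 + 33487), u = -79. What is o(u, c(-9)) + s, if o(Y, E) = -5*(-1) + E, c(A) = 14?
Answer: 1293711/68090 ≈ 19.000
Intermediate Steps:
o(Y, E) = 5 + E
s = 1/68090 ≈ 1.4686e-5
o(u, c(-9)) + s = (5 + 14) + 1/68090 = 19 + 1/68090 = 1293711/68090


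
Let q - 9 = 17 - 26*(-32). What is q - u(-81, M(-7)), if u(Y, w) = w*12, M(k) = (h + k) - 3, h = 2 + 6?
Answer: 882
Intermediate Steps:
q = 858 (q = 9 + (17 - 26*(-32)) = 9 + (17 + 832) = 9 + 849 = 858)
h = 8
M(k) = 5 + k (M(k) = (8 + k) - 3 = 5 + k)
u(Y, w) = 12*w
q - u(-81, M(-7)) = 858 - 12*(5 - 7) = 858 - 12*(-2) = 858 - 1*(-24) = 858 + 24 = 882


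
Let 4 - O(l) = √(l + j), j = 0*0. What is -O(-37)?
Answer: -4 + I*√37 ≈ -4.0 + 6.0828*I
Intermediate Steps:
j = 0
O(l) = 4 - √l (O(l) = 4 - √(l + 0) = 4 - √l)
-O(-37) = -(4 - √(-37)) = -(4 - I*√37) = -4 + I*√37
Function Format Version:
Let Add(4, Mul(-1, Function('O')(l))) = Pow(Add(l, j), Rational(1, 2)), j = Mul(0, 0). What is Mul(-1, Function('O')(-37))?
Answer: Add(-4, Mul(I, Pow(37, Rational(1, 2)))) ≈ Add(-4.0000, Mul(6.0828, I))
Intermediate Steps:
j = 0
Function('O')(l) = Add(4, Mul(-1, Pow(l, Rational(1, 2)))) (Function('O')(l) = Add(4, Mul(-1, Pow(Add(l, 0), Rational(1, 2)))) = Add(4, Mul(-1, Pow(l, Rational(1, 2)))))
Mul(-1, Function('O')(-37)) = Mul(-1, Add(4, Mul(-1, Pow(-37, Rational(1, 2))))) = Mul(-1, Add(4, Mul(-1, Mul(I, Pow(37, Rational(1, 2)))))) = Mul(-1, Add(4, Mul(-1, I, Pow(37, Rational(1, 2))))) = Add(-4, Mul(I, Pow(37, Rational(1, 2))))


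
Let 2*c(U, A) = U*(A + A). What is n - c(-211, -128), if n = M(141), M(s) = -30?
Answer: -27038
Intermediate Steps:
c(U, A) = A*U (c(U, A) = (U*(A + A))/2 = (U*(2*A))/2 = (2*A*U)/2 = A*U)
n = -30
n - c(-211, -128) = -30 - (-128)*(-211) = -30 - 1*27008 = -30 - 27008 = -27038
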